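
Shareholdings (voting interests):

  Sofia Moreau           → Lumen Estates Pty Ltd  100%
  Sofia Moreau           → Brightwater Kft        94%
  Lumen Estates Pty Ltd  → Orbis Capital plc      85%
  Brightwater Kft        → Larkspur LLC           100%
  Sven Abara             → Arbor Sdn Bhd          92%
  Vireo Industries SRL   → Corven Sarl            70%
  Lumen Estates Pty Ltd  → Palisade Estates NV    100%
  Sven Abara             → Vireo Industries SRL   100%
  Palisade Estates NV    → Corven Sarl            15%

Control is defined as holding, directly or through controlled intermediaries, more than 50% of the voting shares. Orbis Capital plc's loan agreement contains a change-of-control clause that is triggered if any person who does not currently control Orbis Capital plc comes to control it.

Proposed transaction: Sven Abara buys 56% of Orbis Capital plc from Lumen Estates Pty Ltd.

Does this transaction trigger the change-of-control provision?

The purchase adds only to Sven's holdings (Lumen's stake shrinks), so Sven is the only person who could newly come to control Orbis.
Sven holds 100% of Vireo, so Sven controls Vireo.
Sven holds 92% of Arbor, so Sven controls Arbor.
Vireo holds 70% of Corven, so Sven controls Corven.
Neither Sven nor any entity Sven controls holds any voting interest in Orbis.
So before the transaction, Sven does not control Orbis.
After the purchase, Sven holds 56% of Orbis directly, and Lumen's stake falls to 29%.
Sven holds 56% of Orbis, so Sven controls Orbis.
Sven did not control Orbis before and does after, so the clause is triggered.

Yes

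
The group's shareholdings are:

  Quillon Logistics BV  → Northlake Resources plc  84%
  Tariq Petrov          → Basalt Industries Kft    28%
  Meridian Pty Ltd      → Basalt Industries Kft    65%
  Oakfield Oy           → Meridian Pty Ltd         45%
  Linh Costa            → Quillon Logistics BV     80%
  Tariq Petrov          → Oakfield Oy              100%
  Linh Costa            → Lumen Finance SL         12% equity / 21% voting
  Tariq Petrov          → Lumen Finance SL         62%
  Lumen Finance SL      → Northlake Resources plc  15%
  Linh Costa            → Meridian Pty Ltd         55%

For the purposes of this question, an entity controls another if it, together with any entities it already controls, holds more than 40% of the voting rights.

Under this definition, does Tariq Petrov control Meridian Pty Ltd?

Tariq holds 100% of Oakfield, so Tariq controls Oakfield.
Oakfield holds 45% of Meridian, so Tariq controls Meridian.

Yes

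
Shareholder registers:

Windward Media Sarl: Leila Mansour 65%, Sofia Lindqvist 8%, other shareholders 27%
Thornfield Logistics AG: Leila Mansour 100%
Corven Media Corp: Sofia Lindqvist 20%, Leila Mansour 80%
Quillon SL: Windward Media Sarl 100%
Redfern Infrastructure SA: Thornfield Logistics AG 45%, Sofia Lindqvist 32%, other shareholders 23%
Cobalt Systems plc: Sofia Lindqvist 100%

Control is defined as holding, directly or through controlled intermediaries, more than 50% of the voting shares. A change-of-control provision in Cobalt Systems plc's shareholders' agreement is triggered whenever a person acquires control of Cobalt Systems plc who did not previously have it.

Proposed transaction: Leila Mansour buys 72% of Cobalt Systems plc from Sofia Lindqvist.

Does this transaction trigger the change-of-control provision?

Yes

The purchase adds only to Leila's holdings (Sofia's stake shrinks), so Leila is the only person who could newly come to control Cobalt.
Leila holds 65% of Windward, so Leila controls Windward.
Leila holds 100% of Thornfield, so Leila controls Thornfield.
Leila holds 80% of Corven, so Leila controls Corven.
Windward holds 100% of Quillon, so Leila controls Quillon.
Neither Leila nor any entity Leila controls holds any voting interest in Cobalt.
So before the transaction, Leila does not control Cobalt.
After the purchase, Leila holds 72% of Cobalt directly, and Sofia's stake falls to 28%.
Leila holds 72% of Cobalt, so Leila controls Cobalt.
Leila did not control Cobalt before and does after, so the clause is triggered.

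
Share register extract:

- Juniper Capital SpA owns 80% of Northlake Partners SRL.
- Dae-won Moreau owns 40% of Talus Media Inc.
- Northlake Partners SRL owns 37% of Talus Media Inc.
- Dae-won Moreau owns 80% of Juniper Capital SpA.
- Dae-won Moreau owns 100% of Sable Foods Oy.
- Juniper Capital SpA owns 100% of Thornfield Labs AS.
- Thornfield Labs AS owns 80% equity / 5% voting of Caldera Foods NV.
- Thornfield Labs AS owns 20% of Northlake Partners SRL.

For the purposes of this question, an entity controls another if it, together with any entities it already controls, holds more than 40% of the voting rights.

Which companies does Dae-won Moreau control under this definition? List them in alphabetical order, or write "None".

Juniper Capital SpA, Northlake Partners SRL, Sable Foods Oy, Talus Media Inc, Thornfield Labs AS

Dae-won holds 100% of Sable, so Dae-won controls Sable.
Dae-won holds 80% of Juniper, so Dae-won controls Juniper.
Juniper holds 100% of Thornfield, so Dae-won controls Thornfield.
Thornfield and Juniper together hold 20% + 80% = 100% of Northlake, so Dae-won controls Northlake.
Northlake and Dae-won together hold 37% + 40% = 77% of Talus, so Dae-won controls Talus.
No other company's threshold is met.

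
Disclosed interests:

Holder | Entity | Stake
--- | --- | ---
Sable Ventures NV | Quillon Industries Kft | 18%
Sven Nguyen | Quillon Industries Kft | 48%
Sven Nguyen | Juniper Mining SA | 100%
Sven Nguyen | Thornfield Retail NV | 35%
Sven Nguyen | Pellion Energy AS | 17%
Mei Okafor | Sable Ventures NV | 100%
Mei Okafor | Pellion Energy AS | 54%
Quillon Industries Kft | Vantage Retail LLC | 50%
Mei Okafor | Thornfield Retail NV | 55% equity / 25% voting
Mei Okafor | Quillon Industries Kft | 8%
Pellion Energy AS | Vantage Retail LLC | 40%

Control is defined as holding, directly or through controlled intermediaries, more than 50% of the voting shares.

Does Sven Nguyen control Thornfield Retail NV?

No

Sven holds 100% of Juniper, so Sven controls Juniper.
In Thornfield, Sven's side holds only 35%, not > 50%.
So Sven does not control Thornfield.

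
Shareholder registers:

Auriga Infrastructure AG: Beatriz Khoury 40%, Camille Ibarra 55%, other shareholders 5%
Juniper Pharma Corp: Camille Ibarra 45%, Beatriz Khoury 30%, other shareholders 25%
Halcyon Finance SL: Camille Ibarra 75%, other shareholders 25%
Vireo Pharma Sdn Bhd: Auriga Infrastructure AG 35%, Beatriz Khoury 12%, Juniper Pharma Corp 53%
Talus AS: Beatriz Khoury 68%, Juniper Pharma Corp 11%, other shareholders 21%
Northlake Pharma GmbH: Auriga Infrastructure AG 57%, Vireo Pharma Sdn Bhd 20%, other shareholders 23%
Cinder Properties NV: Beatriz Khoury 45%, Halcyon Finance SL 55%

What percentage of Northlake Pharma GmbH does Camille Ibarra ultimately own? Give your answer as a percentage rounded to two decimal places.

Camille reaches Northlake along 3 paths.
Via Auriga: 55% × 57% = 31.35%.
Via Auriga → Vireo: 55% × 35% × 20% = 3.85%.
Via Juniper → Vireo: 45% × 53% × 20% = 4.77%.
Total: 31.35% + 3.85% + 4.77% = 39.97%.

39.97%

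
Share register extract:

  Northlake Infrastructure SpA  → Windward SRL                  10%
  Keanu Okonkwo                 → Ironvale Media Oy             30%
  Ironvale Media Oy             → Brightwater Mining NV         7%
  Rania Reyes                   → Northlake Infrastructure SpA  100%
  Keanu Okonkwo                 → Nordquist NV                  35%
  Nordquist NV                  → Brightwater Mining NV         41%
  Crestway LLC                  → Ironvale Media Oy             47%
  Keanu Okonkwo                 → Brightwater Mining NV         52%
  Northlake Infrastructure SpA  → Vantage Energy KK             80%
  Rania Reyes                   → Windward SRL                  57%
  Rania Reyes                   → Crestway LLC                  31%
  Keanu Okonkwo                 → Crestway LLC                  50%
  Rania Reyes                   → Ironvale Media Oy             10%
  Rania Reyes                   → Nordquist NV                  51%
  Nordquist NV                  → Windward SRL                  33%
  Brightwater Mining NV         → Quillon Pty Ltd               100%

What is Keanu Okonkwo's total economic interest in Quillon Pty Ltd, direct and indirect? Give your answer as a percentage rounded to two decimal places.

70.10%

Keanu reaches Quillon along 4 paths.
Via Nordquist → Brightwater: 35% × 41% × 100% = 14.35%.
Via Ironvale → Brightwater: 30% × 7% × 100% = 2.1%.
Via Crestway → Ironvale → Brightwater: 50% × 47% × 7% × 100% = 1.645%.
Via Brightwater: 52% × 100% = 52%.
Total: 14.35% + 2.1% + 1.645% + 52% = 70.095%.
Rounded: 70.10%.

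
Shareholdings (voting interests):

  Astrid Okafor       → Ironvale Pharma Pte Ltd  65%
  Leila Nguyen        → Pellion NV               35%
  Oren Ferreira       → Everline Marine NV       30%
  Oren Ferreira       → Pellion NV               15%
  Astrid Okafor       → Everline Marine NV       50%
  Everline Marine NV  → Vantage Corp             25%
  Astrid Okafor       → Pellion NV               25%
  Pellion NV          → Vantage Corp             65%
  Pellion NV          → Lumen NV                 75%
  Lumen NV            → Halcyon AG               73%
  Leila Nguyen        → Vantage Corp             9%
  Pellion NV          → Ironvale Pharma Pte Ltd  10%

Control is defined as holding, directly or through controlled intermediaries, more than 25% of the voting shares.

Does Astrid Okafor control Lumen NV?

Astrid holds 50% of Everline, so Astrid controls Everline.
Astrid holds 65% of Ironvale, so Astrid controls Ironvale.
Neither Astrid nor any entity Astrid controls holds any voting interest in Lumen.
So Astrid does not control Lumen.

No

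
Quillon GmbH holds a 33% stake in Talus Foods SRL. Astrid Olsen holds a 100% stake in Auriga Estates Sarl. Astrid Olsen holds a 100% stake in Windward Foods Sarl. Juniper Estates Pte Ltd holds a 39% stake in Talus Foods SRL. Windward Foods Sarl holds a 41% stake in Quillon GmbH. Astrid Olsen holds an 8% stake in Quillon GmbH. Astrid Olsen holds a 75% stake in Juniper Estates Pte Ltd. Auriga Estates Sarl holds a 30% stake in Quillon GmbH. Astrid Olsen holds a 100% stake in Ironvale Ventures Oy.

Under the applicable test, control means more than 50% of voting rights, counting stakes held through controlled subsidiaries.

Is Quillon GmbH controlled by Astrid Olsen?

Astrid holds 100% of Windward, so Astrid controls Windward.
Astrid holds 100% of Auriga, so Astrid controls Auriga.
Auriga and Astrid and Windward together hold 30% + 8% + 41% = 79% of Quillon, so Astrid controls Quillon.

Yes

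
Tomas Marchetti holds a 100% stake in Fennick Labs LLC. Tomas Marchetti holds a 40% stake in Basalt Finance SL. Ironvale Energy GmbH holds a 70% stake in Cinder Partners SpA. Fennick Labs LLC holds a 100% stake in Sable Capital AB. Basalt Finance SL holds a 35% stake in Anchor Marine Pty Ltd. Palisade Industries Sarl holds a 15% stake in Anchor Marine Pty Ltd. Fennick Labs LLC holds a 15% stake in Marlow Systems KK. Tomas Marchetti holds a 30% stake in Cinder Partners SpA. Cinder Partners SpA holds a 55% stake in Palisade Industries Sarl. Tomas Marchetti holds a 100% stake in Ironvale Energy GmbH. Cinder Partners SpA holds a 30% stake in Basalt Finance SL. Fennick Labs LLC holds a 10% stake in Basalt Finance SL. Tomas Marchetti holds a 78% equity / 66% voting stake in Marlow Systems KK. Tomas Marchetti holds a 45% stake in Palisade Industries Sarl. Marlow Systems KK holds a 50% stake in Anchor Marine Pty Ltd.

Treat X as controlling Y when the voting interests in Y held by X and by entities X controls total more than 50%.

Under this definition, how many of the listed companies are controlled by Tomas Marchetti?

8

Tomas holds 100% of Ironvale, so Tomas controls Ironvale.
Tomas holds 100% of Fennick, so Tomas controls Fennick.
Tomas and Ironvale together hold 30% + 70% = 100% of Cinder, so Tomas controls Cinder.
Fennick and Tomas together hold 15% + 66% = 81% of Marlow, so Tomas controls Marlow.
Tomas and Fennick and Cinder together hold 40% + 10% + 30% = 80% of Basalt, so Tomas controls Basalt.
Tomas and Cinder together hold 45% + 55% = 100% of Palisade, so Tomas controls Palisade.
Palisade and Basalt and Marlow together hold 15% + 35% + 50% = 100% of Anchor, so Tomas controls Anchor.
Fennick holds 100% of Sable, so Tomas controls Sable.
Tomas controls 8 companies.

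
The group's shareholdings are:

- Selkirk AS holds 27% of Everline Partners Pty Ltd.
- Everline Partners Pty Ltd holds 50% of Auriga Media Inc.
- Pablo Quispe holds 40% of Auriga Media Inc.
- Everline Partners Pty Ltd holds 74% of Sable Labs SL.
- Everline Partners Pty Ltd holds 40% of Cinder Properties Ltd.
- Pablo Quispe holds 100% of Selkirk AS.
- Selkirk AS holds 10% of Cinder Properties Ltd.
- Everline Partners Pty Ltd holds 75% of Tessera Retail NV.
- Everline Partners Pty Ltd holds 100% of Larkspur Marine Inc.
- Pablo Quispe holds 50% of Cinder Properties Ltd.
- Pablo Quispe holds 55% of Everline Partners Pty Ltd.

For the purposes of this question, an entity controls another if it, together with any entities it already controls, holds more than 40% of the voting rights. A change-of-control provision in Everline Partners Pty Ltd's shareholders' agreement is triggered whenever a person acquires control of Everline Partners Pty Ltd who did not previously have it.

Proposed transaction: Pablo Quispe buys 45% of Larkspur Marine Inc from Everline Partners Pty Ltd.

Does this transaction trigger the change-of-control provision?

No

The purchase adds only to Pablo's holdings (Everline's stake shrinks), so Pablo is the only person who could newly come to control Everline.
Pablo holds 100% of Selkirk, so Pablo controls Selkirk.
Selkirk and Pablo together hold 27% + 55% = 82% of Everline, so Pablo controls Everline.
So Pablo already controls Everline before the transaction.
After the purchase, Pablo holds 45% of Larkspur directly, and Everline's stake falls to 55%.
Pablo controlled Everline already, so this is not a new person acquiring control; every other person's position is unchanged or reduced.
No new person acquires control, so the clause is not triggered.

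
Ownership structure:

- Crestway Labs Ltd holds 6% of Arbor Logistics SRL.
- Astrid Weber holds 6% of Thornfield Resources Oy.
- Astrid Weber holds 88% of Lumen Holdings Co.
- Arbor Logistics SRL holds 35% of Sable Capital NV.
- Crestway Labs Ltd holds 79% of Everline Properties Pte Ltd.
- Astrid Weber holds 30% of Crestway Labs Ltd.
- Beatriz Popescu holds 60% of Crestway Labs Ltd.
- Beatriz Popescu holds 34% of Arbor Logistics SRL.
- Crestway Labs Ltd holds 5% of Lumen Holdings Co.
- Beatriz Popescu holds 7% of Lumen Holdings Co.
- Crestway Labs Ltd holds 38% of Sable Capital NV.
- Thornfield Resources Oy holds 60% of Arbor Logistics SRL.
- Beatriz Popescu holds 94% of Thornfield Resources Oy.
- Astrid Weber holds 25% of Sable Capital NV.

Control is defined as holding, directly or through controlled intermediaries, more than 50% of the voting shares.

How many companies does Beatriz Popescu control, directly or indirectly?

Beatriz holds 94% of Thornfield, so Beatriz controls Thornfield.
Beatriz holds 60% of Crestway, so Beatriz controls Crestway.
Crestway holds 79% of Everline, so Beatriz controls Everline.
Crestway and Beatriz and Thornfield together hold 6% + 34% + 60% = 100% of Arbor, so Beatriz controls Arbor.
Arbor and Crestway together hold 35% + 38% = 73% of Sable, so Beatriz controls Sable.
No other company's threshold is met.
Beatriz controls 5 companies.

5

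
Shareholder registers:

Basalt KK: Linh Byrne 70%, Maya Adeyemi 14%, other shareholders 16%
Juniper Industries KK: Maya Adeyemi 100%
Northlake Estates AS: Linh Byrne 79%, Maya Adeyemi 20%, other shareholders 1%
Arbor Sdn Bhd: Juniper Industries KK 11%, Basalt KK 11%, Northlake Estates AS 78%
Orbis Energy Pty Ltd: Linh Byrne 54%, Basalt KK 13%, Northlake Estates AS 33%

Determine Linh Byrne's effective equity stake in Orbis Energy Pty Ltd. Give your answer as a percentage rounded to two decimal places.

Linh reaches Orbis along 3 paths.
Direct stake: 54% = 54%.
Via Basalt: 70% × 13% = 9.1%.
Via Northlake: 79% × 33% = 26.07%.
Total: 54% + 9.1% + 26.07% = 89.17%.

89.17%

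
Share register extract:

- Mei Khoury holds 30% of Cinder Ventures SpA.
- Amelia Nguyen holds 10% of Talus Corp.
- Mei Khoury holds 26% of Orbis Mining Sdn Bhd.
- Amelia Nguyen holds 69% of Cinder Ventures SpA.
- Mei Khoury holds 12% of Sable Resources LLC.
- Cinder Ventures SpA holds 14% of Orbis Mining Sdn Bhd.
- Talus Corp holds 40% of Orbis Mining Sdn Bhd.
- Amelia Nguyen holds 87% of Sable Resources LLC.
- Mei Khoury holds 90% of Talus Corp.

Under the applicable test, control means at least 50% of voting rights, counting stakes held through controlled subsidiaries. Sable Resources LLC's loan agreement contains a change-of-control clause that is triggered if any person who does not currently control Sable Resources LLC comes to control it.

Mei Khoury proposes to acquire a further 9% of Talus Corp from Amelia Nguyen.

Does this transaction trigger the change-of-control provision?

The purchase adds only to Mei's holdings (Amelia's stake shrinks), so Mei is the only person who could newly come to control Sable.
Mei holds 90% of Talus, so Mei controls Talus.
Mei and Talus together hold 26% + 40% = 66% of Orbis, so Mei controls Orbis.
In Sable, Mei's side holds only 12%, not ≥ 50%.
So before the transaction, Mei does not control Sable.
After the purchase, Mei's direct stake in Talus rises to 90% + 9% = 99%, and Amelia's stake falls to 1%.
Mei holds 99% of Talus, so Mei controls Talus.
After the transaction, Mei's side holds 12% of Sable, not ≥ 50%, so Mei still does not control Sable.
No new person acquires control, so the clause is not triggered.

No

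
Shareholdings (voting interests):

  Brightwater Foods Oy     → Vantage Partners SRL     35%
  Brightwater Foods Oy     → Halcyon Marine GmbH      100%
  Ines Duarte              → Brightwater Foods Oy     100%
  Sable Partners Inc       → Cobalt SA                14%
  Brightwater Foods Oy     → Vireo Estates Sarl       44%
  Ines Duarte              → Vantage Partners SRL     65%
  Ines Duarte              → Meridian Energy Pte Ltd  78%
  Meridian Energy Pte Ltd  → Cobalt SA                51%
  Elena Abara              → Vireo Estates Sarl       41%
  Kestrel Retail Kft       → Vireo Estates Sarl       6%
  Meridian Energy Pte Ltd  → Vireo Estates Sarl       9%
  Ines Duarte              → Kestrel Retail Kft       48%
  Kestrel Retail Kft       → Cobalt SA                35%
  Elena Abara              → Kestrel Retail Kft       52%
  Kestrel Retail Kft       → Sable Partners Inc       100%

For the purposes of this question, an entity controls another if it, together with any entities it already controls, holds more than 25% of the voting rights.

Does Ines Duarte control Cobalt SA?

Ines holds 48% of Kestrel, so Ines controls Kestrel.
Ines holds 78% of Meridian, so Ines controls Meridian.
Kestrel holds 100% of Sable, so Ines controls Sable.
Kestrel and Meridian and Sable together hold 35% + 51% + 14% = 100% of Cobalt, so Ines controls Cobalt.

Yes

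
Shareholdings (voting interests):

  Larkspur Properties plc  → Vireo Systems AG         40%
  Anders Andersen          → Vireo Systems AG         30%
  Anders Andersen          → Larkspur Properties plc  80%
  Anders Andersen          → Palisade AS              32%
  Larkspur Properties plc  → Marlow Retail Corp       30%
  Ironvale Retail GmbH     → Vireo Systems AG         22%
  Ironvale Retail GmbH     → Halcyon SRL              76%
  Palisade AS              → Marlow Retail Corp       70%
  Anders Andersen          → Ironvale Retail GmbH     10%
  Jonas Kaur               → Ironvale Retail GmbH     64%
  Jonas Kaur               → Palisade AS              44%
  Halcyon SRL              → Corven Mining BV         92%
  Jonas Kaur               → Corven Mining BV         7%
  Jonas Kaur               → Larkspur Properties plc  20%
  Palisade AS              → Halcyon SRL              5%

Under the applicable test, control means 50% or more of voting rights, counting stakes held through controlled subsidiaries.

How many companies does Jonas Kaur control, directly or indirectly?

3

Jonas holds 64% of Ironvale, so Jonas controls Ironvale.
Ironvale holds 76% of Halcyon, so Jonas controls Halcyon.
Jonas and Halcyon together hold 7% + 92% = 99% of Corven, so Jonas controls Corven.
No other company's threshold is met.
Jonas controls 3 companies.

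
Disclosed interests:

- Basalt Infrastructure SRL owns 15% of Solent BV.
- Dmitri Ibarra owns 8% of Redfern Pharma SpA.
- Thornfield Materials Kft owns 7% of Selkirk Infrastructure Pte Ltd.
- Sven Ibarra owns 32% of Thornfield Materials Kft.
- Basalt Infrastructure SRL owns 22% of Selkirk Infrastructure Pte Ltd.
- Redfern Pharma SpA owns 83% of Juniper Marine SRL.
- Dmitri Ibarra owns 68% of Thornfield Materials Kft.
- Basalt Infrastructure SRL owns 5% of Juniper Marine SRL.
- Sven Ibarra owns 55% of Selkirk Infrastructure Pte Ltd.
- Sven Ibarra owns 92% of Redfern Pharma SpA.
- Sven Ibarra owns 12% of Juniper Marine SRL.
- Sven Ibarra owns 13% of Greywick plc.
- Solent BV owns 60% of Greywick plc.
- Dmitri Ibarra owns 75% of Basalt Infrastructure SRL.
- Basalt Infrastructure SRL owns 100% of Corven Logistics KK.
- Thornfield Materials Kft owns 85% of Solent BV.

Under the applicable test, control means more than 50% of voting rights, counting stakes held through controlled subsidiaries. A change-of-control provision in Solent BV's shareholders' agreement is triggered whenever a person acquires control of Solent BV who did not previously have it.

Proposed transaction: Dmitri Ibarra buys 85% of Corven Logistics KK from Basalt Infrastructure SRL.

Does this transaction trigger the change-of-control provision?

The purchase adds only to Dmitri's holdings (Basalt's stake shrinks), so Dmitri is the only person who could newly come to control Solent.
Dmitri holds 68% of Thornfield, so Dmitri controls Thornfield.
Dmitri holds 75% of Basalt, so Dmitri controls Basalt.
Thornfield and Basalt together hold 85% + 15% = 100% of Solent, so Dmitri controls Solent.
So Dmitri already controls Solent before the transaction.
After the purchase, Dmitri holds 85% of Corven directly, and Basalt's stake falls to 15%.
Dmitri controlled Solent already, so this is not a new person acquiring control; every other person's position is unchanged or reduced.
No new person acquires control, so the clause is not triggered.

No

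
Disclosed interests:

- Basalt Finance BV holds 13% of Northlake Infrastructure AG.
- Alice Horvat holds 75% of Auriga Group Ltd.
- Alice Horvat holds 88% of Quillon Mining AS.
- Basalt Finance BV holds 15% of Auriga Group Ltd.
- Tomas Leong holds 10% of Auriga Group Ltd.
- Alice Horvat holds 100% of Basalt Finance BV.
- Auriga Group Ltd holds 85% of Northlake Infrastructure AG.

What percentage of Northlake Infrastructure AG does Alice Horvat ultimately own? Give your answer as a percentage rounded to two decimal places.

Alice reaches Northlake along 3 paths.
Via Auriga: 75% × 85% = 63.75%.
Via Basalt → Auriga: 100% × 15% × 85% = 12.75%.
Via Basalt: 100% × 13% = 13%.
Total: 63.75% + 12.75% + 13% = 89.5%.
Rounded: 89.50%.

89.50%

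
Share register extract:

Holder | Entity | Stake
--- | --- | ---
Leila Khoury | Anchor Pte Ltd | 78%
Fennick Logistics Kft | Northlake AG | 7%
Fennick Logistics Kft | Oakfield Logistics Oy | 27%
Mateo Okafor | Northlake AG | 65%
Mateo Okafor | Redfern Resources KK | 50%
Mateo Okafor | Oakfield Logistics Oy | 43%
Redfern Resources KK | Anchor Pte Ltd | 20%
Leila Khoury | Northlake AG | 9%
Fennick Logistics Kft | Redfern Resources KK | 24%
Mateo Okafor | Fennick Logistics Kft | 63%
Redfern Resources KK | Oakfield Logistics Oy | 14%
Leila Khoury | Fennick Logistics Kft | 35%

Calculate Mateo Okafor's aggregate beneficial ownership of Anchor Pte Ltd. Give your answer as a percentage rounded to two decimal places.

Mateo reaches Anchor along 2 paths.
Via Fennick → Redfern: 63% × 24% × 20% = 3.024%.
Via Redfern: 50% × 20% = 10%.
Total: 3.024% + 10% = 13.024%.
Rounded: 13.02%.

13.02%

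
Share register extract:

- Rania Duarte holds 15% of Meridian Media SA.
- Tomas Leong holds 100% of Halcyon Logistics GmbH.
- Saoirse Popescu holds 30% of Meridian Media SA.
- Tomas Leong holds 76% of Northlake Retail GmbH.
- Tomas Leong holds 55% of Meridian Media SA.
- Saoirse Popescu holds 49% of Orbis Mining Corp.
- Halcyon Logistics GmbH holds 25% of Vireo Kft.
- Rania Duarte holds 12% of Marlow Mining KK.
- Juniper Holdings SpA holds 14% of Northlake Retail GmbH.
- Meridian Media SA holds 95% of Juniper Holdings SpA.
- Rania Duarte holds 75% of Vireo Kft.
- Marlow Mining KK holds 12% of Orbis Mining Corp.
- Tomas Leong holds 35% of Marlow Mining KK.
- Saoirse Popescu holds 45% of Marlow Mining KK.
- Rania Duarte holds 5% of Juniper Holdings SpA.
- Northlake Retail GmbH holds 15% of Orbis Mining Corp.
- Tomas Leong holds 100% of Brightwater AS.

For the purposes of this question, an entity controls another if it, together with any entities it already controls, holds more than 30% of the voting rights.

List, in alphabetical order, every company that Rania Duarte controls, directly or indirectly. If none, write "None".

Rania holds 75% of Vireo, so Rania controls Vireo.
No other company's threshold is met.

Vireo Kft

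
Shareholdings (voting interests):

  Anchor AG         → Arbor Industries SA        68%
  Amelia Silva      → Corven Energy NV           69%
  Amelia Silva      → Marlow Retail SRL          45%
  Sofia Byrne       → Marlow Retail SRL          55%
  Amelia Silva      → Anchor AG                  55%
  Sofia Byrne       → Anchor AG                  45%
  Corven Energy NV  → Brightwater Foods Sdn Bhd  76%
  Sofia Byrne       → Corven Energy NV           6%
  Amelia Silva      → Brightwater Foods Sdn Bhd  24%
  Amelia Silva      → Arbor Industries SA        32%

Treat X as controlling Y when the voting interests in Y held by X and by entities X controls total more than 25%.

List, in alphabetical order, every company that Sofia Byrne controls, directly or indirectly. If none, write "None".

Sofia holds 45% of Anchor, so Sofia controls Anchor.
Anchor holds 68% of Arbor, so Sofia controls Arbor.
Sofia holds 55% of Marlow, so Sofia controls Marlow.
No other company's threshold is met.

Anchor AG, Arbor Industries SA, Marlow Retail SRL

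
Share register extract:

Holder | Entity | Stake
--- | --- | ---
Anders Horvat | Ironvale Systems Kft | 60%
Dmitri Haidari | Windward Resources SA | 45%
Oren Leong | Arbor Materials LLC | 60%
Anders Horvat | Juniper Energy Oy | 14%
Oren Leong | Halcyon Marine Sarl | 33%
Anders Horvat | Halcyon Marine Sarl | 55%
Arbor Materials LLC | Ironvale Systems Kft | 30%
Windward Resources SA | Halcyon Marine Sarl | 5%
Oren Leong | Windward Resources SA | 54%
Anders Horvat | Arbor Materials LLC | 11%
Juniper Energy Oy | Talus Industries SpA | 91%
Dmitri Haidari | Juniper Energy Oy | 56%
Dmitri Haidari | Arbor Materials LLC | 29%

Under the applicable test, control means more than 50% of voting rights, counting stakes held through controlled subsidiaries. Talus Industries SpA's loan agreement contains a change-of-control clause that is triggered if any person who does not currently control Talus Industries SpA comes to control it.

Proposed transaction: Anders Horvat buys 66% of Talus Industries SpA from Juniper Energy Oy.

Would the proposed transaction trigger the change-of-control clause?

The purchase adds only to Anders's holdings (Juniper's stake shrinks), so Anders is the only person who could newly come to control Talus.
Anders holds 55% of Halcyon, so Anders controls Halcyon.
Anders holds 60% of Ironvale, so Anders controls Ironvale.
Neither Anders nor any entity Anders controls holds any voting interest in Talus.
So before the transaction, Anders does not control Talus.
After the purchase, Anders holds 66% of Talus directly, and Juniper's stake falls to 25%.
Anders holds 66% of Talus, so Anders controls Talus.
Anders did not control Talus before and does after, so the clause is triggered.

Yes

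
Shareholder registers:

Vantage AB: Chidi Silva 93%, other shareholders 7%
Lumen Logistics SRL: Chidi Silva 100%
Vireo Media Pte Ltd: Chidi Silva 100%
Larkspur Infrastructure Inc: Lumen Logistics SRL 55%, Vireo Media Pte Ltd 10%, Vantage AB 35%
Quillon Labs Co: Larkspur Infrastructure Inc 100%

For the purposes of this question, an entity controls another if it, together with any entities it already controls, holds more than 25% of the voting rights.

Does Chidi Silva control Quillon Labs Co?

Chidi holds 100% of Lumen, so Chidi controls Lumen.
Chidi holds 93% of Vantage, so Chidi controls Vantage.
Chidi holds 100% of Vireo, so Chidi controls Vireo.
Lumen and Vireo and Vantage together hold 55% + 10% + 35% = 100% of Larkspur, so Chidi controls Larkspur.
Larkspur holds 100% of Quillon, so Chidi controls Quillon.

Yes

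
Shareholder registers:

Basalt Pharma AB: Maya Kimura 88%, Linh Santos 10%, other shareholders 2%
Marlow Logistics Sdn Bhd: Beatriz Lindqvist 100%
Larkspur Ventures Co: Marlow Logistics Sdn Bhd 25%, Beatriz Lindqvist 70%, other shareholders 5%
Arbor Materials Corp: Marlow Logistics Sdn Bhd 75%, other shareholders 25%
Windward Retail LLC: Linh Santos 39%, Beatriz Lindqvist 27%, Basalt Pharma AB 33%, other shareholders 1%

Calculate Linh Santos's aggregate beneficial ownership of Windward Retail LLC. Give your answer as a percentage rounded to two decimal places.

42.30%

Linh reaches Windward along 2 paths.
Direct stake: 39% = 39%.
Via Basalt: 10% × 33% = 3.3%.
Total: 39% + 3.3% = 42.3%.
Rounded: 42.30%.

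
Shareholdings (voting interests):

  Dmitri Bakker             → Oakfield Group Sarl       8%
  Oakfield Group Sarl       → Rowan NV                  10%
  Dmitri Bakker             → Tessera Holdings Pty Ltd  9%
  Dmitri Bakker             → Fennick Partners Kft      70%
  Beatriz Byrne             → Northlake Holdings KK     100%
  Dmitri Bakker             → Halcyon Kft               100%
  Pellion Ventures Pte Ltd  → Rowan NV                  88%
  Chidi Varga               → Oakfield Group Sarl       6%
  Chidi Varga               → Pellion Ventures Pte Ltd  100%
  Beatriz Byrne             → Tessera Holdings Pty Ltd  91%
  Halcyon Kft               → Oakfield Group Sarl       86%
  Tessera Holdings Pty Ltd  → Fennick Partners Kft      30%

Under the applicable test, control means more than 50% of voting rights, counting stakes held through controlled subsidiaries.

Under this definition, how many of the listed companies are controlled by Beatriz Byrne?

Beatriz holds 91% of Tessera, so Beatriz controls Tessera.
Beatriz holds 100% of Northlake, so Beatriz controls Northlake.
No other company's threshold is met.
Beatriz controls 2 companies.

2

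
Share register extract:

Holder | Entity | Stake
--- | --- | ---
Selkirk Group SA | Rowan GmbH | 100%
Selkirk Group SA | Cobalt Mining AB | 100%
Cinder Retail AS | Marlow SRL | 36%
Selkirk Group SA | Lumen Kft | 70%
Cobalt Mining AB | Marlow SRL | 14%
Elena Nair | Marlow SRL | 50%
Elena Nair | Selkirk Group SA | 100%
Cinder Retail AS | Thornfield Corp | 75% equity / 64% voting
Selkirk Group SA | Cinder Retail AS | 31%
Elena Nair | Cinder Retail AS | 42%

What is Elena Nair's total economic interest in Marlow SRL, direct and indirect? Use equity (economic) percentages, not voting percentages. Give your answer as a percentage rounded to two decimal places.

Elena reaches Marlow along 4 paths.
Via Selkirk → Cobalt: 100% × 100% × 14% = 14%.
Direct stake: 50% = 50%.
Via Selkirk → Cinder: 100% × 31% × 36% = 11.16%.
Via Cinder: 42% × 36% = 15.12%.
Total: 14% + 50% + 11.16% + 15.12% = 90.28%.

90.28%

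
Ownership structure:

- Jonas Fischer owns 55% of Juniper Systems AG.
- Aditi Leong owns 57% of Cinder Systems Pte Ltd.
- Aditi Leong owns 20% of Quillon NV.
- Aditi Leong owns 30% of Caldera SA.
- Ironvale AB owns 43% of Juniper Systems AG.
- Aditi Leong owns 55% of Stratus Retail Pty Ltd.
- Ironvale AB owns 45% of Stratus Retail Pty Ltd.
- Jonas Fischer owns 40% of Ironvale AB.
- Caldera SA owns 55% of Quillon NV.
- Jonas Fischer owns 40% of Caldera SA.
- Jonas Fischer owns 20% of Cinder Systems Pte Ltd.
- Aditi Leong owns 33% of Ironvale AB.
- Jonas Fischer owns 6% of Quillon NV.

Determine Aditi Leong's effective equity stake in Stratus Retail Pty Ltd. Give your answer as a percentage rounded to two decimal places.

Aditi reaches Stratus along 2 paths.
Direct stake: 55% = 55%.
Via Ironvale: 33% × 45% = 14.85%.
Total: 55% + 14.85% = 69.85%.

69.85%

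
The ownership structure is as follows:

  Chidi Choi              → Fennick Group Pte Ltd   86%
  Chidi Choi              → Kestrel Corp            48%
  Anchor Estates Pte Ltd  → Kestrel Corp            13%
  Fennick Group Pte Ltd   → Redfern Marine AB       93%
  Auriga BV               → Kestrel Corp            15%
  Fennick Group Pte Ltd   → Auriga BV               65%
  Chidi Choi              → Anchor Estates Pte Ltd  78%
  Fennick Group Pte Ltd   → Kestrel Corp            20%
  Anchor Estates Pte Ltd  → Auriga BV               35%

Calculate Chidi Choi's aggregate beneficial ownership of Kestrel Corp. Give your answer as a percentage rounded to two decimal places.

Chidi reaches Kestrel along 5 paths.
Direct stake: 48% = 48%.
Via Anchor → Auriga: 78% × 35% × 15% = 4.095%.
Via Fennick → Auriga: 86% × 65% × 15% = 8.385%.
Via Fennick: 86% × 20% = 17.2%.
Via Anchor: 78% × 13% = 10.14%.
Total: 48% + 4.095% + 8.385% + 17.2% + 10.14% = 87.82%.

87.82%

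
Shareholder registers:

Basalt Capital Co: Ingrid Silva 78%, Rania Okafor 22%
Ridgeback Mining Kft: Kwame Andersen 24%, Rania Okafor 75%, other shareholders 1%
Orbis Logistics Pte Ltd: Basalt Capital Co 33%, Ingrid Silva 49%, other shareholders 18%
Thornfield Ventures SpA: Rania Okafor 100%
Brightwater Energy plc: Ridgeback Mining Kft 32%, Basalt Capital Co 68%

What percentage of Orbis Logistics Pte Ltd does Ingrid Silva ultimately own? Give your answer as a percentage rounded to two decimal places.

Ingrid reaches Orbis along 2 paths.
Via Basalt: 78% × 33% = 25.74%.
Direct stake: 49% = 49%.
Total: 25.74% + 49% = 74.74%.

74.74%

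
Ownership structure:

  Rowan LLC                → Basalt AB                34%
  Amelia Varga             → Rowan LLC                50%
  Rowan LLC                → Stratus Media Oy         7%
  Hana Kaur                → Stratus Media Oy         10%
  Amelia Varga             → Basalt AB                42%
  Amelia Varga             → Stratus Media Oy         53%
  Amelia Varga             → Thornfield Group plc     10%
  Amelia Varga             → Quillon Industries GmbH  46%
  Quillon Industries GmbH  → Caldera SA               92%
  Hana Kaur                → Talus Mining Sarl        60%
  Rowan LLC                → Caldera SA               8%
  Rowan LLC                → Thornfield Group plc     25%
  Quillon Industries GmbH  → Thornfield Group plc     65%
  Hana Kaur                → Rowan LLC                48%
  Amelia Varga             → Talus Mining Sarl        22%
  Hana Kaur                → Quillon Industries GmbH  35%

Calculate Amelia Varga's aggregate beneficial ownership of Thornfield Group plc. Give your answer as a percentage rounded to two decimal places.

52.40%

Amelia reaches Thornfield along 3 paths.
Via Quillon: 46% × 65% = 29.9%.
Via Rowan: 50% × 25% = 12.5%.
Direct stake: 10% = 10%.
Total: 29.9% + 12.5% + 10% = 52.4%.
Rounded: 52.40%.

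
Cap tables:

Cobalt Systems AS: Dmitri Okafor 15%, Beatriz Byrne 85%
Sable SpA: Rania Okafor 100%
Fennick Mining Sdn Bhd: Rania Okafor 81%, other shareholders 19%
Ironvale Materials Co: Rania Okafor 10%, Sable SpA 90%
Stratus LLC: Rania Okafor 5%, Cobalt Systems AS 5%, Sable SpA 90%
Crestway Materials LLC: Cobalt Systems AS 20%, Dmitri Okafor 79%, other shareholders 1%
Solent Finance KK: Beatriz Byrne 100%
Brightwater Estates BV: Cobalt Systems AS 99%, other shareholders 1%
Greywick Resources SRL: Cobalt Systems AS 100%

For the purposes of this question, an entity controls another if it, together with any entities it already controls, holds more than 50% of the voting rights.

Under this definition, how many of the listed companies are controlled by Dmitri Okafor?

Dmitri holds 79% of Crestway, so Dmitri controls Crestway.
No other company's threshold is met.
Dmitri controls 1 company.

1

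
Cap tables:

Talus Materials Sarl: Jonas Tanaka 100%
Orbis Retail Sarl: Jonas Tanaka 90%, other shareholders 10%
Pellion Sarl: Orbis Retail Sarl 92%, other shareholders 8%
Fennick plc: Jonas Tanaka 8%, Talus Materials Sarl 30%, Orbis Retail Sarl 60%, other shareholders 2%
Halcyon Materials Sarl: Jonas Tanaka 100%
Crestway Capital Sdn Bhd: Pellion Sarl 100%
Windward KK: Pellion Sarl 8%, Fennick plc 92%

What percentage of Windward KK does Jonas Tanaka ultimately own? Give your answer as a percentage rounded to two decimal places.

Jonas reaches Windward along 4 paths.
Via Orbis → Pellion: 90% × 92% × 8% = 6.624%.
Via Fennick: 8% × 92% = 7.36%.
Via Talus → Fennick: 100% × 30% × 92% = 27.6%.
Via Orbis → Fennick: 90% × 60% × 92% = 49.68%.
Total: 6.624% + 7.36% + 27.6% + 49.68% = 91.264%.
Rounded: 91.26%.

91.26%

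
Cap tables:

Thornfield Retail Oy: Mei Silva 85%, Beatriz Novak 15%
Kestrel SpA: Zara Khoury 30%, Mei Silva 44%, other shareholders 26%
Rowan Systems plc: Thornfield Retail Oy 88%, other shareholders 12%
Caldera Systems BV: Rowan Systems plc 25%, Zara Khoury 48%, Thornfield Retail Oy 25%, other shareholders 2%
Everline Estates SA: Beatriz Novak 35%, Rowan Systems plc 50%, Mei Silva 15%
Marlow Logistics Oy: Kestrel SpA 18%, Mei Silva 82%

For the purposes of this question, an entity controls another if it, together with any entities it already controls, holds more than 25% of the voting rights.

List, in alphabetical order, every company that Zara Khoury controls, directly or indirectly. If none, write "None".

Caldera Systems BV, Kestrel SpA

Zara holds 30% of Kestrel, so Zara controls Kestrel.
Zara holds 48% of Caldera, so Zara controls Caldera.
No other company's threshold is met.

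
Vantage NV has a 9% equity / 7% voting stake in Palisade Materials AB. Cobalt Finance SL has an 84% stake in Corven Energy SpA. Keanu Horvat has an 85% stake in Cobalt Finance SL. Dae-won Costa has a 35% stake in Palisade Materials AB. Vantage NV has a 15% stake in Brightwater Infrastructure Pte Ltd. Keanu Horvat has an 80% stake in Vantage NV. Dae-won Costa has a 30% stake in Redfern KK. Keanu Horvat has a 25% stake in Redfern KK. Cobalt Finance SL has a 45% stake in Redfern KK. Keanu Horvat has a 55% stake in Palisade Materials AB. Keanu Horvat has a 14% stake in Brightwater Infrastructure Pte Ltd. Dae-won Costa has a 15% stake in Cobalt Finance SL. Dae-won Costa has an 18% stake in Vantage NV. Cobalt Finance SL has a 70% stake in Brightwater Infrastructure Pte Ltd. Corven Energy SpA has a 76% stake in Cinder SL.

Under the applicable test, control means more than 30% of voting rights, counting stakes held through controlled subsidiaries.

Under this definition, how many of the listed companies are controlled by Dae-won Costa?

Dae-won holds 35% of Palisade, so Dae-won controls Palisade.
No other company's threshold is met.
Dae-won controls 1 company.

1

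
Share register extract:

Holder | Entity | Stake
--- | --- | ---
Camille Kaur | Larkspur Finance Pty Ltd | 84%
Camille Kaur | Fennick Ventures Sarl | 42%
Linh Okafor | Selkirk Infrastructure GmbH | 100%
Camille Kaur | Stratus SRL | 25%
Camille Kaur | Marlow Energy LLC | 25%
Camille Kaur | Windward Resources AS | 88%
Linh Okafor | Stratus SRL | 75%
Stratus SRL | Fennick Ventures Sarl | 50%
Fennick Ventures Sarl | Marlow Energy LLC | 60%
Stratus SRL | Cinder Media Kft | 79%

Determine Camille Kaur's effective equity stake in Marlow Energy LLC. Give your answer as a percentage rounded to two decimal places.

57.70%

Camille reaches Marlow along 3 paths.
Via Stratus → Fennick: 25% × 50% × 60% = 7.5%.
Via Fennick: 42% × 60% = 25.2%.
Direct stake: 25% = 25%.
Total: 7.5% + 25.2% + 25% = 57.7%.
Rounded: 57.70%.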